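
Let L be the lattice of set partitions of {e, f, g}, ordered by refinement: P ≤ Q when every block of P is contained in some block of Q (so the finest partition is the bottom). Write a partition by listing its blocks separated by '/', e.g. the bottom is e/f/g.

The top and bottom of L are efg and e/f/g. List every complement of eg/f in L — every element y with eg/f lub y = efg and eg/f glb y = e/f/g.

Need y with eg/f ∨ y = efg and eg/f ∧ y = e/f/g.
Checking each element gives: e/fg, ef/g.

e/fg, ef/g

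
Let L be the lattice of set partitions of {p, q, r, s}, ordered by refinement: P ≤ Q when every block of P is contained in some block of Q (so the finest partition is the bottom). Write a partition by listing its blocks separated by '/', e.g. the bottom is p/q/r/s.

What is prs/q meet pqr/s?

pr/q/s

The meet (common refinement) of prs/q and pqr/s intersects blocks pairwise, giving pr/q/s.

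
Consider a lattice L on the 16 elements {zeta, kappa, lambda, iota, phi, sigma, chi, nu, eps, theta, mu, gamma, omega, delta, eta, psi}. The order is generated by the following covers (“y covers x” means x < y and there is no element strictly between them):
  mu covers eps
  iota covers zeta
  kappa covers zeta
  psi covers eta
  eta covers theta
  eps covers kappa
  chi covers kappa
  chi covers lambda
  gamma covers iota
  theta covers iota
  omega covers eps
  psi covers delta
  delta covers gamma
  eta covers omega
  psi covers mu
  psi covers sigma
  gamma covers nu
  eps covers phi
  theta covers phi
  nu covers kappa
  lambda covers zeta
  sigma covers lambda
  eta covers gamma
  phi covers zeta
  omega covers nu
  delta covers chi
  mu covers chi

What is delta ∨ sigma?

Common upper bounds of {delta, sigma}: psi.
The least among these is psi.

psi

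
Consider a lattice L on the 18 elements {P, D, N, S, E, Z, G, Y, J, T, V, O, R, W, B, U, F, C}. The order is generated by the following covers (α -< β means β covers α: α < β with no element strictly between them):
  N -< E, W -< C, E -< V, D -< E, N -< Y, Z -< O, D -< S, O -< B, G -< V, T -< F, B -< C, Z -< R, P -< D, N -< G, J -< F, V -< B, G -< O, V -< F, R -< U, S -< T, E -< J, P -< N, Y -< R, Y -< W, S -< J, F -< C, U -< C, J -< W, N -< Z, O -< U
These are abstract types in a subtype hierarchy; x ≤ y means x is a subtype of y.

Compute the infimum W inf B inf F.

Common lower bounds of {W, B, F}: D, E, N, P.
The greatest among these is E.

E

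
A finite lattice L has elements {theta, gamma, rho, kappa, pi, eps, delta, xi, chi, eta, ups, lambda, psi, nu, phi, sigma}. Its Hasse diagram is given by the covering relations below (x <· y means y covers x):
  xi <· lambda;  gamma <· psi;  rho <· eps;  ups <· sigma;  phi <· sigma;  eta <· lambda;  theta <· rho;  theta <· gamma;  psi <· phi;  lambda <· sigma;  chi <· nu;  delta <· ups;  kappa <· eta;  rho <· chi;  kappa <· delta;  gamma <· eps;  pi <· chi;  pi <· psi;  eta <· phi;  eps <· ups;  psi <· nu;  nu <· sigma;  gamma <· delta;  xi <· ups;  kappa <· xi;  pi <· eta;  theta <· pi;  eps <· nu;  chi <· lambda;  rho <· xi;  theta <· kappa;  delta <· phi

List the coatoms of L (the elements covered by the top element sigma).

The coatoms are exactly the elements covered by sigma: lambda, nu, phi, ups.

lambda, nu, phi, ups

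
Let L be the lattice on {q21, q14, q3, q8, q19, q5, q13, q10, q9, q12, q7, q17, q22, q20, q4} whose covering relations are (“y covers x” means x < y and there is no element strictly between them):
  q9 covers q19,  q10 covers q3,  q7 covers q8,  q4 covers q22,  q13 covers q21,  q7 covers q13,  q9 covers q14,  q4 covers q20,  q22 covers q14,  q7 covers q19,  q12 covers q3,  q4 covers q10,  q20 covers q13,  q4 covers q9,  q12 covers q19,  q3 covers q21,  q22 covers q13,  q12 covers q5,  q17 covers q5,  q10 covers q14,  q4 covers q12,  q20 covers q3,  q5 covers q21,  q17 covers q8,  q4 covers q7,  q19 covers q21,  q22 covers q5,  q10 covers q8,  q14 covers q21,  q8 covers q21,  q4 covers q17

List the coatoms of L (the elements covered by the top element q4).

The coatoms are exactly the elements covered by q4: q10, q12, q17, q20, q22, q7, q9.

q10, q12, q17, q20, q22, q7, q9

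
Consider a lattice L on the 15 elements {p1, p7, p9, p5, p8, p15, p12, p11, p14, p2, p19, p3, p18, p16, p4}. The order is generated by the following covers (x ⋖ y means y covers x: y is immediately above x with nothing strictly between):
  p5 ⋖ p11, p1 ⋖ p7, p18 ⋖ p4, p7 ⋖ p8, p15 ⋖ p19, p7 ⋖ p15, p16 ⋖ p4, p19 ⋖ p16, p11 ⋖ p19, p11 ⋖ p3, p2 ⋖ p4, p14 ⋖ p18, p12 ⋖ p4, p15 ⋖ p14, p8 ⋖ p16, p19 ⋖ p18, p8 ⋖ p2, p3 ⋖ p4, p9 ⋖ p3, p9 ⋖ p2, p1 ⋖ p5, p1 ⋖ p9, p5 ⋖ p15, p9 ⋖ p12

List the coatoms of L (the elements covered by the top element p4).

The coatoms are exactly the elements covered by p4: p12, p16, p18, p2, p3.

p12, p16, p18, p2, p3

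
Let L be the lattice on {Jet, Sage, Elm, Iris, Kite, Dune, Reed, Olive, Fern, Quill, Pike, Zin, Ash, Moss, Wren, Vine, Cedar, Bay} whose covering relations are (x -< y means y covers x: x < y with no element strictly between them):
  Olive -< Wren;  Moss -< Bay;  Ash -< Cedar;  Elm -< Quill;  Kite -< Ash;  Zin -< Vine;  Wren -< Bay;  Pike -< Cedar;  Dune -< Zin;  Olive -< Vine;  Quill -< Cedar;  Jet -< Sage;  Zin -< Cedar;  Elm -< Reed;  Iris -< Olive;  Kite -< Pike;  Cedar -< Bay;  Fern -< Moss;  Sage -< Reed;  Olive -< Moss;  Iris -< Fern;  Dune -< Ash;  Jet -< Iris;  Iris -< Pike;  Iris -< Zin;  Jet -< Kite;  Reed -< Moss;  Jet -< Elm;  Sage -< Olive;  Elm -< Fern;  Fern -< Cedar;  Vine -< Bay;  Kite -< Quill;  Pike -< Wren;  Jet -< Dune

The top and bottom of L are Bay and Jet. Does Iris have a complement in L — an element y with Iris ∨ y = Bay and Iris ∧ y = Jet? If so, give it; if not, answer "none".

none

For every candidate y, either Iris ∨ y ≠ Bay or Iris ∧ y ≠ Jet; no complement exists.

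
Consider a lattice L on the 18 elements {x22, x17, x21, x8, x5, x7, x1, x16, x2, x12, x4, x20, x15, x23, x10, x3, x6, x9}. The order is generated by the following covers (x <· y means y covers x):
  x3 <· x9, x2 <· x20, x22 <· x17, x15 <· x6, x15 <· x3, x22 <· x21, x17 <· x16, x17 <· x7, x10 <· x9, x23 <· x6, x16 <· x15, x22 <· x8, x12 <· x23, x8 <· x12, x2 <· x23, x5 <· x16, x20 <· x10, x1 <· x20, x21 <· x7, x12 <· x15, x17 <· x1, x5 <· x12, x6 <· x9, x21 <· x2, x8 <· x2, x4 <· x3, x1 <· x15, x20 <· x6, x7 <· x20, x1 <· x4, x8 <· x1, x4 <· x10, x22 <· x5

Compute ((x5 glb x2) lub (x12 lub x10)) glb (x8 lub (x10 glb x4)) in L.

x4

x5 ∧ x2 = x22
x12 ∨ x10 = x9
x22 ∨ x9 = x9
x10 ∧ x4 = x4
x8 ∨ x4 = x4
x9 ∧ x4 = x4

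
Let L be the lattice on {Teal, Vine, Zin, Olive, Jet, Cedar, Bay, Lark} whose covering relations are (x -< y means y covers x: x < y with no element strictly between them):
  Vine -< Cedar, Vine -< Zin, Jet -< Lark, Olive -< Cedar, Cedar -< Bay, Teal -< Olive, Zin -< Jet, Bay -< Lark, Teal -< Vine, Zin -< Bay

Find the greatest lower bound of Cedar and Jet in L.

Common lower bounds of {Cedar, Jet}: Teal, Vine.
The greatest among these is Vine.

Vine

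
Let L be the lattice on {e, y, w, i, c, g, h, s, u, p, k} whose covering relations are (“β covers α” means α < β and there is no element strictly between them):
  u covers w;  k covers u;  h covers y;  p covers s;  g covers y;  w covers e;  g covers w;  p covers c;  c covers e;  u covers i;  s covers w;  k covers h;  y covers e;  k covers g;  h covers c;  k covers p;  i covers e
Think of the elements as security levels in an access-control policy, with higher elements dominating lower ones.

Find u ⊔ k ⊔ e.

Common upper bounds of {u, k, e}: k.
The least among these is k.

k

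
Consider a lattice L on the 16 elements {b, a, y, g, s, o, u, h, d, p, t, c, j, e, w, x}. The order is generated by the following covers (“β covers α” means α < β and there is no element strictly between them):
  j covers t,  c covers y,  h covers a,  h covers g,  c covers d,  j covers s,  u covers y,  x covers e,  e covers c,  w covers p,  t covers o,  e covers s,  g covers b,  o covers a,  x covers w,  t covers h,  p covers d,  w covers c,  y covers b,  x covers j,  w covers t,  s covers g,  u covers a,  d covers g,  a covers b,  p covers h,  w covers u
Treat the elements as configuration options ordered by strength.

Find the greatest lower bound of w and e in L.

c

Common lower bounds of {w, e}: b, c, d, g, y.
The greatest among these is c.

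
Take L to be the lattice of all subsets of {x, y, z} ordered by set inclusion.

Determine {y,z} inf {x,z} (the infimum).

{z}

Common lower bounds of {{y,z}, {x,z}}: {z}, ∅.
The greatest among these is {z}.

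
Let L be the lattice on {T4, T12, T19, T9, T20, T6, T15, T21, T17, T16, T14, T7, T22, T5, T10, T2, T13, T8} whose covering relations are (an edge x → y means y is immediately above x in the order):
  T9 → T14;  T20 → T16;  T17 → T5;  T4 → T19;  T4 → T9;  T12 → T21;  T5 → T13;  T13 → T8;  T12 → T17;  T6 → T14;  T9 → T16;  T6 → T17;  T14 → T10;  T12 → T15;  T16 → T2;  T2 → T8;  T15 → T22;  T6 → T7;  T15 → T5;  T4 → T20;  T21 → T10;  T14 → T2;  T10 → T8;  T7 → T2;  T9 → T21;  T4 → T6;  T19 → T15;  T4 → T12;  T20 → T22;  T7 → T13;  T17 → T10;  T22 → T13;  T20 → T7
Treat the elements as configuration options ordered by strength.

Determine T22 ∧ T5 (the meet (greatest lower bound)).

Common lower bounds of {T22, T5}: T12, T15, T19, T4.
The greatest among these is T15.

T15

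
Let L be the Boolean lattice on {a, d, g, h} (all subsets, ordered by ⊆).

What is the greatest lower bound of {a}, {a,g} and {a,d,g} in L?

Common lower bounds of {{a}, {a,g}, {a,d,g}}: {a}, {}.
The greatest among these is {a}.

{a}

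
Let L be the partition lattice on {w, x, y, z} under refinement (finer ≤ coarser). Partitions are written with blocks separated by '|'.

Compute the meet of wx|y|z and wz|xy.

The meet (common refinement) of wx|y|z and wz|xy intersects blocks pairwise, giving w|x|y|z.

w|x|y|z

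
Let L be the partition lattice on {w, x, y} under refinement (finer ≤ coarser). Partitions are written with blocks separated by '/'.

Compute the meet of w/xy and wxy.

w/xy

Common lower bounds of {w/xy, wxy}: w/x/y, w/xy.
The greatest among these is w/xy.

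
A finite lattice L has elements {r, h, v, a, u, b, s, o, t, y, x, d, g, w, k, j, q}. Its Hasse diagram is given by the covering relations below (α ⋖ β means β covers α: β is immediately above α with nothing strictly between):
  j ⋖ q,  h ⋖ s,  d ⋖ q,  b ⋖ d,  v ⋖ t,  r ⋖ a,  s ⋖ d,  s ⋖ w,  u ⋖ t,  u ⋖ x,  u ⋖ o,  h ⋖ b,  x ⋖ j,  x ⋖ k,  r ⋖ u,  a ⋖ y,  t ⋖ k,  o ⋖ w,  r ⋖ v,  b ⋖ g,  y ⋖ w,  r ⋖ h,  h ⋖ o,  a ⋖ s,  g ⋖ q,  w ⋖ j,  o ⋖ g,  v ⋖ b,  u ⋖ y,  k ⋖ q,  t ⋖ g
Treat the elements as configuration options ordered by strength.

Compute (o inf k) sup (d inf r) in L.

o ∧ k = u
d ∧ r = r
u ∨ r = u

u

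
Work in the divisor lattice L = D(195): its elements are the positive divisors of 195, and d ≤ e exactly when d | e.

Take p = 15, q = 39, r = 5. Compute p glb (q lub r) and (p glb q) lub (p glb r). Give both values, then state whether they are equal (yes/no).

q lub r = 195, so p glb (q lub r) = 15 glb 195 = 15.
p glb q = 3 and p glb r = 5, so (p glb q) lub (p glb r) = 3 lub 5 = 15.
Equal: yes.

15; 15; yes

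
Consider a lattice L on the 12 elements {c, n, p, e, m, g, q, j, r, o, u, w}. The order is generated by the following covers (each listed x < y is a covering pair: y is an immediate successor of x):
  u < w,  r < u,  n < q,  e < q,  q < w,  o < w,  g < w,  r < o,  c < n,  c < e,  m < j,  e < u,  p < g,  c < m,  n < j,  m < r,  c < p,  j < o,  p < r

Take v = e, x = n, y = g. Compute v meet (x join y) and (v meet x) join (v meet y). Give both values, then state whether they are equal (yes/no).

e; c; no

x join y = w, so v meet (x join y) = e meet w = e.
v meet x = c and v meet y = c, so (v meet x) join (v meet y) = c join c = c.
Equal: no.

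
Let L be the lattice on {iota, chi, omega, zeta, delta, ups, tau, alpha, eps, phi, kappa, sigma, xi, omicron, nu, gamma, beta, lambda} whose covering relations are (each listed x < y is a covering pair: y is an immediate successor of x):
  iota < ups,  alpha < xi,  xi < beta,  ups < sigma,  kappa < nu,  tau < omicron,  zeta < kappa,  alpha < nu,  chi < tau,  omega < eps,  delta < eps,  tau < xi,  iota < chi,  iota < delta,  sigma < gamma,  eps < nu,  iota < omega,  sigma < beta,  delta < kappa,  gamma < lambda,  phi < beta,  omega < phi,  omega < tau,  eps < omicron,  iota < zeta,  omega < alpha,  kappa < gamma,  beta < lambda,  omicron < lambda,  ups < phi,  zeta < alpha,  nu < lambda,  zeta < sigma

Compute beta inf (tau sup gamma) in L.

tau ∨ gamma = lambda
beta ∧ lambda = beta

beta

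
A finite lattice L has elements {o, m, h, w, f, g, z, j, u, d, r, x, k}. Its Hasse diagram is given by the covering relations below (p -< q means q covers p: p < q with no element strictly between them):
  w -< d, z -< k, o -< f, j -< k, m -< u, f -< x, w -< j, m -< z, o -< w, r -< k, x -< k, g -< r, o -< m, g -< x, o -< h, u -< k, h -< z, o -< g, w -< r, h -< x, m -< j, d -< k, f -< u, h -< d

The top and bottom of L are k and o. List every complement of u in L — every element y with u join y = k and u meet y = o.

d, g, h, r, w

Need y with u ∨ y = k and u ∧ y = o.
Checking each element gives: d, g, h, r, w.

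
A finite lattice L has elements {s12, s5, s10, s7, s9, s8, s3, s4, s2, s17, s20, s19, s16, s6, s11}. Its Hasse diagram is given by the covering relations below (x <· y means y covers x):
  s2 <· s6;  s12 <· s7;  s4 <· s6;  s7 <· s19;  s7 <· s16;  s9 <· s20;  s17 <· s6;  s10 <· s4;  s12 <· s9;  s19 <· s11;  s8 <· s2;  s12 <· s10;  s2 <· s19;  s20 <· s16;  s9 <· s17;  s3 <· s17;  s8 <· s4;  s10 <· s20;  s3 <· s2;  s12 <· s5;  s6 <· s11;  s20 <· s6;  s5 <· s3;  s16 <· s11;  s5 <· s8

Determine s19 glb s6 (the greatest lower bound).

s2

Common lower bounds of {s19, s6}: s12, s2, s3, s5, s8.
The greatest among these is s2.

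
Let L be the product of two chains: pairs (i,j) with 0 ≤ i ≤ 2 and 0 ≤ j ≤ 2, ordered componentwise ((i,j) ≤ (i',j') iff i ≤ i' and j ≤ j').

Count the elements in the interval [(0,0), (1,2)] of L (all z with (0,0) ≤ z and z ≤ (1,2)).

The interval [(0,0), (1,2)] = {(0,0), (0,1), (0,2), (1,0), (1,1), (1,2)}, which has 6 elements.

6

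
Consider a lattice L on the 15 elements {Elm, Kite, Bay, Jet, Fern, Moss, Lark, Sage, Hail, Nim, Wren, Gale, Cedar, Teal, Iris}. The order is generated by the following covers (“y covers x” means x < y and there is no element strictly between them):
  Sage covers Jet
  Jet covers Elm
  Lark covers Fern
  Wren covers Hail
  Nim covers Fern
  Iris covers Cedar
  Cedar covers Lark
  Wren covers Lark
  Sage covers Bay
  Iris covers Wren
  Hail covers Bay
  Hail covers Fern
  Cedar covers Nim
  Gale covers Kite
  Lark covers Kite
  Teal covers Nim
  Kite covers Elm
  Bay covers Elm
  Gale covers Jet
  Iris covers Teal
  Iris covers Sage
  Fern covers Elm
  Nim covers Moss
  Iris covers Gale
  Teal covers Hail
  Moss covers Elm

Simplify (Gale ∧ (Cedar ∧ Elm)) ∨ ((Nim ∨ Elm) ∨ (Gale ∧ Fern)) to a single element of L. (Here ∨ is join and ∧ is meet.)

Cedar ∧ Elm = Elm
Gale ∧ Elm = Elm
Nim ∨ Elm = Nim
Gale ∧ Fern = Elm
Nim ∨ Elm = Nim
Elm ∨ Nim = Nim

Nim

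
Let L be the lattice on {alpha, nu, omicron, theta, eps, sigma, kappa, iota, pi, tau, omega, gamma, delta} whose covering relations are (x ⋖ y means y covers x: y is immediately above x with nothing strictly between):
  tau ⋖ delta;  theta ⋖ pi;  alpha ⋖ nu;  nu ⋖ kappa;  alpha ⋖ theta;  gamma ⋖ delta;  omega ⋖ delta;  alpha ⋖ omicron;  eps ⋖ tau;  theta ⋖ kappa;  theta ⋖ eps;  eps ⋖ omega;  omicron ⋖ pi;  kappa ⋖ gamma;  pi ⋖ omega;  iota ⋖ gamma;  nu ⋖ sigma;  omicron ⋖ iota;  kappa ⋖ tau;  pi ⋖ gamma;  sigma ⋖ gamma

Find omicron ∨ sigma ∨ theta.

gamma

Common upper bounds of {omicron, sigma, theta}: delta, gamma.
The least among these is gamma.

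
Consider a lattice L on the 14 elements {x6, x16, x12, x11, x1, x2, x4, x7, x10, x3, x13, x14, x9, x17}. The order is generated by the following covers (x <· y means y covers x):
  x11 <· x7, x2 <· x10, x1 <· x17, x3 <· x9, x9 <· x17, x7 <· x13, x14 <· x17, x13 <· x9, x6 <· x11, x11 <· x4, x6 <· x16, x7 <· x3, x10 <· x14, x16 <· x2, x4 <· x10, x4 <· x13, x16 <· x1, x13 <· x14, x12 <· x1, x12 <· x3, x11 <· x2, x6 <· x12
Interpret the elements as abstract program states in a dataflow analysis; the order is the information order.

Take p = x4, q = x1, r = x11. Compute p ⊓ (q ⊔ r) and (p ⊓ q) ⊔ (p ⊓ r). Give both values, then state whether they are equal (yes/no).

x4; x11; no

q ⊔ r = x17, so p ⊓ (q ⊔ r) = x4 ⊓ x17 = x4.
p ⊓ q = x6 and p ⊓ r = x11, so (p ⊓ q) ⊔ (p ⊓ r) = x6 ⊔ x11 = x11.
Equal: no.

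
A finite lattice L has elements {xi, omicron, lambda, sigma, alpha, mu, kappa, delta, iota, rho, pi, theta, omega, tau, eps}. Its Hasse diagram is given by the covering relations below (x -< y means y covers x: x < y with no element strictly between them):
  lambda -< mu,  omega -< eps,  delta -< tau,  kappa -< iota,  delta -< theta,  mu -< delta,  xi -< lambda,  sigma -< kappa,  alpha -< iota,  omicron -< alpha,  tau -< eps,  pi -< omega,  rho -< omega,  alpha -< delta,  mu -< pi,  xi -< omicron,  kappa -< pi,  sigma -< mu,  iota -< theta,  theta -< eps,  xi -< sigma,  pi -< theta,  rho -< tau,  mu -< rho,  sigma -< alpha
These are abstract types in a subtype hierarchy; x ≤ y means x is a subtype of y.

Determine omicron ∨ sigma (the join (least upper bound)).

alpha

Common upper bounds of {omicron, sigma}: alpha, delta, eps, iota, tau, theta.
The least among these is alpha.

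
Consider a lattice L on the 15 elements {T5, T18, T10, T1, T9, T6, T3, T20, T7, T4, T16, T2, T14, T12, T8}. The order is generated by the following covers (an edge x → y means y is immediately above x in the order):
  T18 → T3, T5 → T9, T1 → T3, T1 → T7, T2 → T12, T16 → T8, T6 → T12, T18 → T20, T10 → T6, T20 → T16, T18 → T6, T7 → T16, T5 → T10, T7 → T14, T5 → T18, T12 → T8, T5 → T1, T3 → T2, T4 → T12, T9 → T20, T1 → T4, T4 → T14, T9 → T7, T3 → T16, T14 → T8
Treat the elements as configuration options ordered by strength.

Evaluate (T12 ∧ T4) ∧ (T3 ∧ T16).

T12 ∧ T4 = T4
T3 ∧ T16 = T3
T4 ∧ T3 = T1

T1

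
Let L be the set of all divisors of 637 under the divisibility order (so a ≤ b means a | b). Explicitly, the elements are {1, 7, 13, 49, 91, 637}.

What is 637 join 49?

637

In the divisibility order, the join is the least common multiple: lcm(637, 49) = 637.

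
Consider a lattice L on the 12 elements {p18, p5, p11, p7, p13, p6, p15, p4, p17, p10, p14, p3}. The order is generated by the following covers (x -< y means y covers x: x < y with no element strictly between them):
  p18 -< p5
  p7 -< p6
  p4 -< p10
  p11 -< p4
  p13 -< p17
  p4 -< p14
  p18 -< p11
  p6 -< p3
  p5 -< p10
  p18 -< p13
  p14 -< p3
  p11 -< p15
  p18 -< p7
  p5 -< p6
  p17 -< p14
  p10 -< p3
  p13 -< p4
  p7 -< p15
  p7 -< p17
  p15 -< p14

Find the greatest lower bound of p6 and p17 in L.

p7

Common lower bounds of {p6, p17}: p18, p7.
The greatest among these is p7.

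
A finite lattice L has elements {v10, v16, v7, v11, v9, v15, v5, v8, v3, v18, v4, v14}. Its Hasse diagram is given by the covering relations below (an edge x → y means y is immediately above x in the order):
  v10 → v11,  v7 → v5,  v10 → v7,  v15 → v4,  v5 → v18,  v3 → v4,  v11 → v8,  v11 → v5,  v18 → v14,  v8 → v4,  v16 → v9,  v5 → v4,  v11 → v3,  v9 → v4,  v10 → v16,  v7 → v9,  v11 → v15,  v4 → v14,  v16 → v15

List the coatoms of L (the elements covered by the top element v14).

v18, v4

The coatoms are exactly the elements covered by v14: v18, v4.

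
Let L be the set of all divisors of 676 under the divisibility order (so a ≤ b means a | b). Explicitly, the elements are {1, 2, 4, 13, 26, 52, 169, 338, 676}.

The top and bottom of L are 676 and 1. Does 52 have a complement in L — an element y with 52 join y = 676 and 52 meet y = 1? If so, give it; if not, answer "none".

none

For every candidate y, either 52 ∨ y ≠ 676 or 52 ∧ y ≠ 1; no complement exists.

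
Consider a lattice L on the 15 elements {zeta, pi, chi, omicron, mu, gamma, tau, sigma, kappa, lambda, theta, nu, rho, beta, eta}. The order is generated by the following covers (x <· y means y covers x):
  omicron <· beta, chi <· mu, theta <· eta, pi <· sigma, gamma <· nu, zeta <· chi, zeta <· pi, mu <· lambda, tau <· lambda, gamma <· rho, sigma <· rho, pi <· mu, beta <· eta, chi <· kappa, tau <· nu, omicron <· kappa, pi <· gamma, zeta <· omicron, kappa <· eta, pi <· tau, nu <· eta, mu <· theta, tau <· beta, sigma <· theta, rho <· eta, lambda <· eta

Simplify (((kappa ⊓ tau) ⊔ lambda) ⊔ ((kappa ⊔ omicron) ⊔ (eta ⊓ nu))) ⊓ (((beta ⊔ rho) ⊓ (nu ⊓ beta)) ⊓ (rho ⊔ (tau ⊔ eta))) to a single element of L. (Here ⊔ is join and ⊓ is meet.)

kappa ∧ tau = zeta
zeta ∨ lambda = lambda
kappa ∨ omicron = kappa
eta ∧ nu = nu
kappa ∨ nu = eta
lambda ∨ eta = eta
beta ∨ rho = eta
nu ∧ beta = tau
eta ∧ tau = tau
tau ∨ eta = eta
rho ∨ eta = eta
tau ∧ eta = tau
eta ∧ tau = tau

tau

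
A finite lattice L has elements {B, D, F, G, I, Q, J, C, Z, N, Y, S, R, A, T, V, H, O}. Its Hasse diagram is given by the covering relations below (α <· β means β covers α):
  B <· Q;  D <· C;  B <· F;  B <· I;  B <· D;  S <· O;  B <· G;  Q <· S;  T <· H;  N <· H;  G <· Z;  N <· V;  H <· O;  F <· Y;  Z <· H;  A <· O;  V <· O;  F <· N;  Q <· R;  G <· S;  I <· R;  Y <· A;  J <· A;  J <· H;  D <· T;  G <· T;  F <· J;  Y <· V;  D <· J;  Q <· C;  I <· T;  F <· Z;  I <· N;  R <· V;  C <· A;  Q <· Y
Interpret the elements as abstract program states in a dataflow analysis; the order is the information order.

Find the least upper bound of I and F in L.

Common upper bounds of {I, F}: H, N, O, V.
The least among these is N.

N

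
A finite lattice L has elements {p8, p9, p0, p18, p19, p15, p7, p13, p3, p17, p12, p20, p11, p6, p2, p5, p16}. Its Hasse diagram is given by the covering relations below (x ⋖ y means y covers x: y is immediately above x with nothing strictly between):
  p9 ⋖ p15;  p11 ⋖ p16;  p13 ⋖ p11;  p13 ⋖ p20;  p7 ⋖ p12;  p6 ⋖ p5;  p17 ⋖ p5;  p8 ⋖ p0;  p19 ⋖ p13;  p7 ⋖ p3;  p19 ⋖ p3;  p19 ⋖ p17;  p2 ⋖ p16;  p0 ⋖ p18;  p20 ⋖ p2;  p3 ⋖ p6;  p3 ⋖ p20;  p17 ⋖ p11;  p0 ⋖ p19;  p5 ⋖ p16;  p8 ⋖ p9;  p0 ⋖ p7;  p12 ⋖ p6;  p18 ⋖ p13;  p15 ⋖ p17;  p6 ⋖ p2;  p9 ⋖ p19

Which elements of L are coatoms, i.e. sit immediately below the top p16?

The coatoms are exactly the elements covered by p16: p11, p2, p5.

p11, p2, p5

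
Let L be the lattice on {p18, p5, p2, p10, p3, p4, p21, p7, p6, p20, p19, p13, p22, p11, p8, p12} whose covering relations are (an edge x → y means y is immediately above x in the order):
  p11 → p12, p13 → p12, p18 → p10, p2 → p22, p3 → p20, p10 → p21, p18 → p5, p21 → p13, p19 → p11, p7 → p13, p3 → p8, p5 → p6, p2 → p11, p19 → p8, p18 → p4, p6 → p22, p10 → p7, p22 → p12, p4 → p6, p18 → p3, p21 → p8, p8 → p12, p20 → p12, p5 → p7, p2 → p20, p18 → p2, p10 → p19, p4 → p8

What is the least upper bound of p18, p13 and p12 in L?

p12

Common upper bounds of {p18, p13, p12}: p12.
The least among these is p12.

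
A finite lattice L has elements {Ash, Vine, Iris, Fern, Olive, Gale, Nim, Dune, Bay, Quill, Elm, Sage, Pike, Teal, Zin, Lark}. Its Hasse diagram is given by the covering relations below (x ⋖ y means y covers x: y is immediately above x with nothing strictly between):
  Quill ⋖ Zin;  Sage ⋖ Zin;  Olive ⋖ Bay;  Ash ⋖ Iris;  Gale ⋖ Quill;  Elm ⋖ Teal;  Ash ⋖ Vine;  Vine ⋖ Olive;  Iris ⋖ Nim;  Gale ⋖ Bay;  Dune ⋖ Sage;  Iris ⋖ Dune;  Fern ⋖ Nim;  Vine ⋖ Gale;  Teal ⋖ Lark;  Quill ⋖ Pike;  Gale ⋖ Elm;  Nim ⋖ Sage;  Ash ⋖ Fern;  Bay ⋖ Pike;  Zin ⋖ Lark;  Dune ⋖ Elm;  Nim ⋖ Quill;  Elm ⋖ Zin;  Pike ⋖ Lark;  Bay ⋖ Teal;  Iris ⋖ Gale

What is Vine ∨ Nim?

Common upper bounds of {Vine, Nim}: Lark, Pike, Quill, Zin.
The least among these is Quill.

Quill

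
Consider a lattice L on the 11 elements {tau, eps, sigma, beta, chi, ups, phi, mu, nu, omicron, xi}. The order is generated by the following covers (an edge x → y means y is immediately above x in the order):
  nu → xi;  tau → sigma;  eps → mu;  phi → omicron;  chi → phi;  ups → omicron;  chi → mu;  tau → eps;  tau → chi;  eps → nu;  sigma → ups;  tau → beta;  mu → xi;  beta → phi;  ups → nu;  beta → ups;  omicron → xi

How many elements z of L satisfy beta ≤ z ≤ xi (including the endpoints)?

The interval [beta, xi] = {beta, nu, omicron, phi, ups, xi}, which has 6 elements.

6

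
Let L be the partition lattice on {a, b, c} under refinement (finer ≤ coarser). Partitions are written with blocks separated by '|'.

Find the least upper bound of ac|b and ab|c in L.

Common upper bounds of {ac|b, ab|c}: abc.
The least among these is abc.

abc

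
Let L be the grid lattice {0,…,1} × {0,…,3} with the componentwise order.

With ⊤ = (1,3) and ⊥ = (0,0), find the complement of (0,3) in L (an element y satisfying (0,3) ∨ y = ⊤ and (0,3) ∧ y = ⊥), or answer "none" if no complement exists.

(1,0)

Need y with (0,3) ∨ y = (1,3) and (0,3) ∧ y = (0,0).
Checking each element gives: (1,0).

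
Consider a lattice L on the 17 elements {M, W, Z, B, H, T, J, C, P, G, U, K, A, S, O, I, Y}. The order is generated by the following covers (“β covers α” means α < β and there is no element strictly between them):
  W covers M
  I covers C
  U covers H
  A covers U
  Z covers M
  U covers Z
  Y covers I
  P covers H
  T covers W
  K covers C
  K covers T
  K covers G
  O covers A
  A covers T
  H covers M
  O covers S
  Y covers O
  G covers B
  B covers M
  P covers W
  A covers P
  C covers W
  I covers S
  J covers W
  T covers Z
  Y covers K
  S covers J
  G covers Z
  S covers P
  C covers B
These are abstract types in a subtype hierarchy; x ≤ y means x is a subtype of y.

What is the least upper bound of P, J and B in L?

Common upper bounds of {P, J, B}: I, Y.
The least among these is I.

I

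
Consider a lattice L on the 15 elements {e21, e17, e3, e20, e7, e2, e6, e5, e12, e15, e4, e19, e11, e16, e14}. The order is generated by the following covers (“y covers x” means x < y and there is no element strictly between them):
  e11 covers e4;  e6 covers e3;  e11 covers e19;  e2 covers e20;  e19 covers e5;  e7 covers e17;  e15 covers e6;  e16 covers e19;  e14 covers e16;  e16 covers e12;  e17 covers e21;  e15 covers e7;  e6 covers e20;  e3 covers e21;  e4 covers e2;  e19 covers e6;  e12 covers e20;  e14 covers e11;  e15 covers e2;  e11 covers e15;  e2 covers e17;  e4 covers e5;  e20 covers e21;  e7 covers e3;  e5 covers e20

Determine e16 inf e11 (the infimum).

Common lower bounds of {e16, e11}: e19, e20, e21, e3, e5, e6.
The greatest among these is e19.

e19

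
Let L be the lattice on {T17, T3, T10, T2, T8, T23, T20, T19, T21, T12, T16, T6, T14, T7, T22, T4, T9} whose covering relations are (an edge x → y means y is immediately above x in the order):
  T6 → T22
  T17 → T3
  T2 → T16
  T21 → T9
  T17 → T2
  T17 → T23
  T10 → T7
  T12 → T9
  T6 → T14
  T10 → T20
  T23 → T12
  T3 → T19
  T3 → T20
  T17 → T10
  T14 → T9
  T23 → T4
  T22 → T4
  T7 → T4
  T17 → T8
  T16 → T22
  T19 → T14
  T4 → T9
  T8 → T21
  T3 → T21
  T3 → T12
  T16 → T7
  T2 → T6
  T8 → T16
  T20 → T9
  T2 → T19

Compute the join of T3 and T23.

Common upper bounds of {T3, T23}: T12, T9.
The least among these is T12.

T12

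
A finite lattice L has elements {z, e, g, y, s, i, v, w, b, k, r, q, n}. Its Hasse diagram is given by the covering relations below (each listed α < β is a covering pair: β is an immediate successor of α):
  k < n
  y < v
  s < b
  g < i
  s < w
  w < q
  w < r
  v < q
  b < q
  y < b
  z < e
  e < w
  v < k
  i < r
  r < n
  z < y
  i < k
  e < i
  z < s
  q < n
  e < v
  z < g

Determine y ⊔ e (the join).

Common upper bounds of {y, e}: k, n, q, v.
The least among these is v.

v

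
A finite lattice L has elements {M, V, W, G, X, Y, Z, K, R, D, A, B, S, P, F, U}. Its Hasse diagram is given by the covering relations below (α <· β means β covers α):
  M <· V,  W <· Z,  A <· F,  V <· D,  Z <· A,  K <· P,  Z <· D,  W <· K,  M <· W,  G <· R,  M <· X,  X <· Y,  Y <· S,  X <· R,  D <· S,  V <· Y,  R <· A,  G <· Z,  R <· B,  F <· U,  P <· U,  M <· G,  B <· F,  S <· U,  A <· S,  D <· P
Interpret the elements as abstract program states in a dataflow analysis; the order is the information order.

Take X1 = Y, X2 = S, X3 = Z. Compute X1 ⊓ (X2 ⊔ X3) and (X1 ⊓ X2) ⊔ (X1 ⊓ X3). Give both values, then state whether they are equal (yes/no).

X2 ⊔ X3 = S, so X1 ⊓ (X2 ⊔ X3) = Y ⊓ S = Y.
X1 ⊓ X2 = Y and X1 ⊓ X3 = M, so (X1 ⊓ X2) ⊔ (X1 ⊓ X3) = Y ⊔ M = Y.
Equal: yes.

Y; Y; yes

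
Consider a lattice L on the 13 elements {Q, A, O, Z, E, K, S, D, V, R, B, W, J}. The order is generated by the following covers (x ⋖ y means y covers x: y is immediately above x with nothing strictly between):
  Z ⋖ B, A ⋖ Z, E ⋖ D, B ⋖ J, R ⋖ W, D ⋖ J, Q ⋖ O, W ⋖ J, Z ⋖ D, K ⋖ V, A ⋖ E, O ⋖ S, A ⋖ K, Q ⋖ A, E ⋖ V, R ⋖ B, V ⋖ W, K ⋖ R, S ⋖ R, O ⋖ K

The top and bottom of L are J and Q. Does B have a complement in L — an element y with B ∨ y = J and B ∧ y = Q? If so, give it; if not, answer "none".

For every candidate y, either B ∨ y ≠ J or B ∧ y ≠ Q; no complement exists.

none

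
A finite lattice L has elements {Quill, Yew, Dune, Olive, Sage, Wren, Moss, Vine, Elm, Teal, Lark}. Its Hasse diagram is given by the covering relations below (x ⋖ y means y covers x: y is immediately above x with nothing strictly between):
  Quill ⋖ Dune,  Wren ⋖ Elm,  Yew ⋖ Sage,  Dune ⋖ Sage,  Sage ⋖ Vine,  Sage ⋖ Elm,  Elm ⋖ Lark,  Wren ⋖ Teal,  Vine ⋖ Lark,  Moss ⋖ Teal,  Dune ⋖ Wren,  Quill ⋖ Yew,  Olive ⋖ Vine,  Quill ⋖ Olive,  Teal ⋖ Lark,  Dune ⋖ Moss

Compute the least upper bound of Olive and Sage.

Common upper bounds of {Olive, Sage}: Lark, Vine.
The least among these is Vine.

Vine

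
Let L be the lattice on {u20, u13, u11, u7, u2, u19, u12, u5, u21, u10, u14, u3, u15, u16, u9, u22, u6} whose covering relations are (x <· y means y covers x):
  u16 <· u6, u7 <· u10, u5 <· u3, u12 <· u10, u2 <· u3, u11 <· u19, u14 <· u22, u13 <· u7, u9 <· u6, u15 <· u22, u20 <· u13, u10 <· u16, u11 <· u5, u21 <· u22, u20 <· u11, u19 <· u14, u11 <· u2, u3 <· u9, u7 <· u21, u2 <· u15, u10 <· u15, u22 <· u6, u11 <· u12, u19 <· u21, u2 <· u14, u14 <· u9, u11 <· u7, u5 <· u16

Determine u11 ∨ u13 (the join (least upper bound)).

Common upper bounds of {u11, u13}: u10, u15, u16, u21, u22, u6, u7.
The least among these is u7.

u7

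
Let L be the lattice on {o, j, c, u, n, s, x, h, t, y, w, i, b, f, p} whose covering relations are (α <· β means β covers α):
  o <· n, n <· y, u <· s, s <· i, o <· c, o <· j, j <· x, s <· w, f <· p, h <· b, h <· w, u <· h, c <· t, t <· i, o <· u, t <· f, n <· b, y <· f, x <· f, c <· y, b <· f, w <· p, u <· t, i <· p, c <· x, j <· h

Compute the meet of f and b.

b

Common lower bounds of {f, b}: b, h, j, n, o, u.
The greatest among these is b.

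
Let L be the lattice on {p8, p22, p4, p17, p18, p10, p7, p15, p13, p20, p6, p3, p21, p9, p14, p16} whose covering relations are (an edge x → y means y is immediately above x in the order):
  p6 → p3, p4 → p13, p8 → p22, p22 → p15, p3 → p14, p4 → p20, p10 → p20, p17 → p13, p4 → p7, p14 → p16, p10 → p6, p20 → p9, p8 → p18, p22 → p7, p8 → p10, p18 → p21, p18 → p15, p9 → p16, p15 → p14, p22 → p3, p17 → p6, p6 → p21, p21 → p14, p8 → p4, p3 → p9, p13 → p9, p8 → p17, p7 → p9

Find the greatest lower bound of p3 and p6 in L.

Common lower bounds of {p3, p6}: p10, p17, p6, p8.
The greatest among these is p6.

p6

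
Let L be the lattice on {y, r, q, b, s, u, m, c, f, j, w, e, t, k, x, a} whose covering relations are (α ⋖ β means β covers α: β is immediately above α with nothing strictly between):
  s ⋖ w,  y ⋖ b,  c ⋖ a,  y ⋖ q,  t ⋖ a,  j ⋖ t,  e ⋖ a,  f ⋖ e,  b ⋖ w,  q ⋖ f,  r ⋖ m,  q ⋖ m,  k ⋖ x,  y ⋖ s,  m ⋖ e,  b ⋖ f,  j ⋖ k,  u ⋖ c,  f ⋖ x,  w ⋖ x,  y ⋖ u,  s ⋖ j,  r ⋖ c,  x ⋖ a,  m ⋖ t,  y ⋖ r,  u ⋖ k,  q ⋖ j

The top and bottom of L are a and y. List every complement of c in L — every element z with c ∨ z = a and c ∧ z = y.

Need z with c ∨ z = a and c ∧ z = y.
Checking each element gives: b, f, j, q, s, w.

b, f, j, q, s, w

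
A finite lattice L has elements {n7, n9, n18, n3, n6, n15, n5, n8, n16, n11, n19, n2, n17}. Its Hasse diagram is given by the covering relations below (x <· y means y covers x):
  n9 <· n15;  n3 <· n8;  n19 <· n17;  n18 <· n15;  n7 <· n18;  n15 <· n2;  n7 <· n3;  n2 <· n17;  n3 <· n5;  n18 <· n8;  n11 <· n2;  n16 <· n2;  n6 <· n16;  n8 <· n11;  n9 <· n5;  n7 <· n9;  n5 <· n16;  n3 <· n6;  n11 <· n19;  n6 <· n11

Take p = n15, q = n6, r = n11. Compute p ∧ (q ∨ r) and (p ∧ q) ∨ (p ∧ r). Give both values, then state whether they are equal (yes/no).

q ∨ r = n11, so p ∧ (q ∨ r) = n15 ∧ n11 = n18.
p ∧ q = n7 and p ∧ r = n18, so (p ∧ q) ∨ (p ∧ r) = n7 ∨ n18 = n18.
Equal: yes.

n18; n18; yes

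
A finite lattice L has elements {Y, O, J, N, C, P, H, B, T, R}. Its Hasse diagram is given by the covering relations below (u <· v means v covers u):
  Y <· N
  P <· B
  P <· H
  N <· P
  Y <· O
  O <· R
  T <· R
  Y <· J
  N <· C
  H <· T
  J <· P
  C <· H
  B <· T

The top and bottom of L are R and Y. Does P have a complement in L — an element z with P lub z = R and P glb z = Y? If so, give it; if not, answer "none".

Need z with P ∨ z = R and P ∧ z = Y.
Checking each element gives: O.

O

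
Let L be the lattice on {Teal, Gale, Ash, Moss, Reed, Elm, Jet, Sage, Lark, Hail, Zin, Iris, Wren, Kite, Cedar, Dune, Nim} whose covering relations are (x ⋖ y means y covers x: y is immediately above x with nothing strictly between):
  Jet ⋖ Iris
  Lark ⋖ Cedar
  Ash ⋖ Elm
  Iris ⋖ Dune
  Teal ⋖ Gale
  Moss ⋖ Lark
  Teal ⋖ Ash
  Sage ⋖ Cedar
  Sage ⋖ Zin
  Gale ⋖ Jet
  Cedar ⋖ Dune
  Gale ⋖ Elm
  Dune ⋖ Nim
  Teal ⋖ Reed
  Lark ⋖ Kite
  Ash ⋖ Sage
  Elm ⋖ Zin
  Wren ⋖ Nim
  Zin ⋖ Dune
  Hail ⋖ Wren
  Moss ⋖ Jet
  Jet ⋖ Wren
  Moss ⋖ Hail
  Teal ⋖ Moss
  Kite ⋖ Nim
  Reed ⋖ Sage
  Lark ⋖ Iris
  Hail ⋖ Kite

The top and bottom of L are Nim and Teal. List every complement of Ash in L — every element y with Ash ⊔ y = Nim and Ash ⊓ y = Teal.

Need y with Ash ∨ y = Nim and Ash ∧ y = Teal.
Checking each element gives: Hail, Kite, Wren.

Hail, Kite, Wren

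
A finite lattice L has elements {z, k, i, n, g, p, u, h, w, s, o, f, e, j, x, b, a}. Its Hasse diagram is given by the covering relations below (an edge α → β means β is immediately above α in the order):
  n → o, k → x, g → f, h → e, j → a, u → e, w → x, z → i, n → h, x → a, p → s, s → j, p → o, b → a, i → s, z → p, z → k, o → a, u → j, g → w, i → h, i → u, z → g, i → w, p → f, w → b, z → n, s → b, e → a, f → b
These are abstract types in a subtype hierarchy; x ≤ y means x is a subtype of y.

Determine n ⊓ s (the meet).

z

Common lower bounds of {n, s}: z.
The greatest among these is z.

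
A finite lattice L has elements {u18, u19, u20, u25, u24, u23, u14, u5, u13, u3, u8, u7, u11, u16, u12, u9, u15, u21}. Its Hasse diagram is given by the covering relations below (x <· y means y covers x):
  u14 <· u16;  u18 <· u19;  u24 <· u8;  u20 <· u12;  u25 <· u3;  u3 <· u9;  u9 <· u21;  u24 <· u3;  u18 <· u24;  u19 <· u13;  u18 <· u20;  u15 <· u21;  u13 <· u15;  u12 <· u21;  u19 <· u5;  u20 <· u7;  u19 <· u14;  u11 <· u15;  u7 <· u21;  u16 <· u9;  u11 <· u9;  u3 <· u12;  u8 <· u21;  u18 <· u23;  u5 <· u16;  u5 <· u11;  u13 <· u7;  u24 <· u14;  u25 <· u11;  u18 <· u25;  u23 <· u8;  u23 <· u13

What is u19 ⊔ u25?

u11

Common upper bounds of {u19, u25}: u11, u15, u21, u9.
The least among these is u11.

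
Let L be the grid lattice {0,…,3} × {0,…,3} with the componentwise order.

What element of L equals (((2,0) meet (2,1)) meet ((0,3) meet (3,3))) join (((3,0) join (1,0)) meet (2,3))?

(2,0)

(2,0) ∧ (2,1) = (2,0)
(0,3) ∧ (3,3) = (0,3)
(2,0) ∧ (0,3) = (0,0)
(3,0) ∨ (1,0) = (3,0)
(3,0) ∧ (2,3) = (2,0)
(0,0) ∨ (2,0) = (2,0)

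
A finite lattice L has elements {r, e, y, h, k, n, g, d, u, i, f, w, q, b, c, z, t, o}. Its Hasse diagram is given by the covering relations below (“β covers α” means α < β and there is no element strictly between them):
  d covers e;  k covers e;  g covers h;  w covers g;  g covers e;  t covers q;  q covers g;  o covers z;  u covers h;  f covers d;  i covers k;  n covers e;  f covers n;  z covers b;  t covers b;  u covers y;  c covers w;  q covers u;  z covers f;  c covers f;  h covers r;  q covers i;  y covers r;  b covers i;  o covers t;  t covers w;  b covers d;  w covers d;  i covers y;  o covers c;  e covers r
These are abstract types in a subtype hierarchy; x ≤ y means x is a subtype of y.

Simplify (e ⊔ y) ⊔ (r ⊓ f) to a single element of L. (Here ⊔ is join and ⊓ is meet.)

e ∨ y = i
r ∧ f = r
i ∨ r = i

i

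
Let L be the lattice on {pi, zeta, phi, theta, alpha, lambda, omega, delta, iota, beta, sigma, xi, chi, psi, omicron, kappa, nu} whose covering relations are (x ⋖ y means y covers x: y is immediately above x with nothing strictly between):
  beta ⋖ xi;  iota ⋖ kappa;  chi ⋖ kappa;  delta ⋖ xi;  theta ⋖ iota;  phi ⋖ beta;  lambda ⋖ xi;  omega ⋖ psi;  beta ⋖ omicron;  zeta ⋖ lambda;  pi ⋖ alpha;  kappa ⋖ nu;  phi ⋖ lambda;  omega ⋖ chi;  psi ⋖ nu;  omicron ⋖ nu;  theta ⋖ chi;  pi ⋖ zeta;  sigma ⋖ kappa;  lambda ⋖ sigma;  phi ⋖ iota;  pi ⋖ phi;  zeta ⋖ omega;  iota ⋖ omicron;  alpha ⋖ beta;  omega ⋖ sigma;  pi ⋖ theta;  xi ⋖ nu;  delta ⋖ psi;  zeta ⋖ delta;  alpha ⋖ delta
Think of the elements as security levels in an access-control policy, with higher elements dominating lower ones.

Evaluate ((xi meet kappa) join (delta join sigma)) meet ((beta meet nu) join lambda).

xi ∧ kappa = lambda
delta ∨ sigma = nu
lambda ∨ nu = nu
beta ∧ nu = beta
beta ∨ lambda = xi
nu ∧ xi = xi

xi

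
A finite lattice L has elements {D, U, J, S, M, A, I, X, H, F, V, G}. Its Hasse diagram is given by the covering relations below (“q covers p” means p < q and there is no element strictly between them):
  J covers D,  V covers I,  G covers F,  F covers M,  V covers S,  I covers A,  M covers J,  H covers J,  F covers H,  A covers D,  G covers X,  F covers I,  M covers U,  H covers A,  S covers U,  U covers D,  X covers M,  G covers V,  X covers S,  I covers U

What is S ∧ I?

U

Common lower bounds of {S, I}: D, U.
The greatest among these is U.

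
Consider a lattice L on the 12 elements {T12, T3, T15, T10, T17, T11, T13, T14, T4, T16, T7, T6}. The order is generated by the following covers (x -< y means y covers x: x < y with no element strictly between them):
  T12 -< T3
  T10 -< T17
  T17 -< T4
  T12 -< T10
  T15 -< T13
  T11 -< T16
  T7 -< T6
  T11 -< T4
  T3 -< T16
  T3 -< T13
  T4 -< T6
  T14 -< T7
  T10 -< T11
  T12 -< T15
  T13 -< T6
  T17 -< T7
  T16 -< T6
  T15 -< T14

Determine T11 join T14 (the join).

T6

Common upper bounds of {T11, T14}: T6.
The least among these is T6.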